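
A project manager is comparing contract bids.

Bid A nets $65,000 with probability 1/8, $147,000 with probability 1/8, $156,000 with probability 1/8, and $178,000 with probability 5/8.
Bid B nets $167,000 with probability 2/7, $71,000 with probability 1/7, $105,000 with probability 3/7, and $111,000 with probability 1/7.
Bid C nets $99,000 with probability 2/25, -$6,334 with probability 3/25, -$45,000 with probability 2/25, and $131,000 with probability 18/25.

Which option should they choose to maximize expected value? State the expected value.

Bid A = 1/8 × 65000 + 1/8 × 147000 + 1/8 × 156000 + 5/8 × 178000 = 8125 + 18375 + 19500 + 111250 = 157250
Bid B = 2/7 × 167000 + 1/7 × 71000 + 3/7 × 105000 + 1/7 × 111000 = 47714.2857 + 10142.8571 + 45000 + 15857.1429 = 118714.2857
Bid C = 2/25 × 99000 + 3/25 × (-6334) + 2/25 × (-45000) + 18/25 × 131000 = 7920 − 760.08 − 3600 + 94320 = 97879.92

Bid A ($157,250)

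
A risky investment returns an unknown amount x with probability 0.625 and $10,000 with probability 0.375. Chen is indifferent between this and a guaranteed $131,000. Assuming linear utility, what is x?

0.625·x + 0.375·10000 = 131000
0.625·x = 131000 − 3750 = 127250
x = 127250 / 0.625 = 203600

x = $203,600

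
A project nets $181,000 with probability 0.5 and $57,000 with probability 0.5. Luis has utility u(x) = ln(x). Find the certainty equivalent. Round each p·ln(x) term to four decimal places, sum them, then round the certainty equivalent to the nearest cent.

E[u] = 0.5·ln(181000) + 0.5·ln(57000) = 6.0531 + 5.4754 = 11.5285
CE = e^11.5285 ≈ 101569.65

$101,569.65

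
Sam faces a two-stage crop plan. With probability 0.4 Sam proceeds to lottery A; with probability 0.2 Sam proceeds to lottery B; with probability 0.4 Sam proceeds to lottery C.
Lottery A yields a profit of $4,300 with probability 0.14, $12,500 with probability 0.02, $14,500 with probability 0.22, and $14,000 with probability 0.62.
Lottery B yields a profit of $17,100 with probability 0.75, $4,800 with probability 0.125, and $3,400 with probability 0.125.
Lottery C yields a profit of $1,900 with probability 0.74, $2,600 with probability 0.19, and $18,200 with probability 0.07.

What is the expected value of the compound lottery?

$9,128.40

EV(A) = 0.14 × 4300 + 0.02 × 12500 + 0.22 × 14500 + 0.62 × 14000 = 602 + 250 + 3190 + 8680 = 12722
EV(B) = 0.75 × 17100 + 0.125 × 4800 + 0.125 × 3400 = 12825 + 600 + 425 = 13850
EV(C) = 0.74 × 1900 + 0.19 × 2600 + 0.07 × 18200 = 1406 + 494 + 1274 = 3174
Overall = 0.4 × 12722 + 0.2 × 13850 + 0.4 × 3174 = 5088.8 + 2770 + 1269.6 = 9128.4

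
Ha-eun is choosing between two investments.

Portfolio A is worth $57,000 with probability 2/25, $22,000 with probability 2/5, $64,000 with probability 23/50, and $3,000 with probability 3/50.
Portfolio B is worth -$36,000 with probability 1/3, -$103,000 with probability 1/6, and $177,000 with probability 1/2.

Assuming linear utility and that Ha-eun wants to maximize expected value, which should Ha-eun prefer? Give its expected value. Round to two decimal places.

Portfolio A = 2/25 × 57000 + 2/5 × 22000 + 23/50 × 64000 + 3/50 × 3000 = 4560 + 8800 + 29440 + 180 = 42980
Portfolio B = 1/3 × (-36000) + 1/6 × (-103000) + 1/2 × 177000 = -12000 − 17166.6667 + 88500 = 59333.3333

Portfolio B ($59,333.33)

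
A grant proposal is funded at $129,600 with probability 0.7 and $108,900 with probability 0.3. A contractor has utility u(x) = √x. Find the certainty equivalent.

E[u] = 0.7·√129600 + 0.3·√108900 = 0.7·360 + 0.3·330 = 351
CE = (351)² = 123201

$123,201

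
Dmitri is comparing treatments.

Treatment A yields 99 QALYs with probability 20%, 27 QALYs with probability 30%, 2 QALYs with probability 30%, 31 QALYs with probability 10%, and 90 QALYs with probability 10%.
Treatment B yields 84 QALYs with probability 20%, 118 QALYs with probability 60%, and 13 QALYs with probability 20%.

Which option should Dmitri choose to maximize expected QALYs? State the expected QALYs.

Treatment A = 0.2 × 99 + 0.3 × 27 + 0.3 × 2 + 0.1 × 31 + 0.1 × 90 = 19.8 + 8.1 + 0.6 + 3.1 + 9 = 40.6
Treatment B = 0.2 × 84 + 0.6 × 118 + 0.2 × 13 = 16.8 + 70.8 + 2.6 = 90.2

Treatment B (90.2 QALYs)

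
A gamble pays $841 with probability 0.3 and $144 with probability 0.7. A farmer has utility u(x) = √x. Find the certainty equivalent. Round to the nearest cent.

$292.41

E[u] = 0.3·√841 + 0.7·√144 = 0.3·29 + 0.7·12 = 17.1
CE = (17.1)² = 292.41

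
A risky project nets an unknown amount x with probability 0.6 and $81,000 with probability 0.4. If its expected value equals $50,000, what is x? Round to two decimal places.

0.6·x + 0.4·81000 = 50000
0.6·x = 50000 − 32400 = 17600
x = 17600 / 0.6 = 29333.3333

x = $29,333.33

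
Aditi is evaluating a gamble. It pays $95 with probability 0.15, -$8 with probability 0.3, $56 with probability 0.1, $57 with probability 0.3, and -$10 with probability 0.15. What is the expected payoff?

EV = 0.15 × 95 + 0.3 × (-8) + 0.1 × 56 + 0.3 × 57 + 0.15 × (-10) = 14.25 − 2.4 + 5.6 + 17.1 − 1.5 = 33.05

$33.05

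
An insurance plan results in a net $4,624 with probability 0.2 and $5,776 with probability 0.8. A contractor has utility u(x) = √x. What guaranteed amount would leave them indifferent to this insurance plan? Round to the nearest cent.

$5,535.36

E[u] = 0.2·√4624 + 0.8·√5776 = 0.2·68 + 0.8·76 = 74.4
CE = (74.4)² = 5535.36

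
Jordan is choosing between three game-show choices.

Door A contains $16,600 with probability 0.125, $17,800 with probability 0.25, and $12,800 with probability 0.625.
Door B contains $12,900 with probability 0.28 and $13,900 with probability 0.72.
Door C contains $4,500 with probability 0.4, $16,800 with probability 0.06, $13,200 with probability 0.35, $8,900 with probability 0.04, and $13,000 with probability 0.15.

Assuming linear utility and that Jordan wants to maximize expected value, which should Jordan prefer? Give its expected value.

Door A = 0.125 × 16600 + 0.25 × 17800 + 0.625 × 12800 = 2075 + 4450 + 8000 = 14525
Door B = 0.28 × 12900 + 0.72 × 13900 = 3612 + 10008 = 13620
Door C = 0.4 × 4500 + 0.06 × 16800 + 0.35 × 13200 + 0.04 × 8900 + 0.15 × 13000 = 1800 + 1008 + 4620 + 356 + 1950 = 9734

Door A ($14,525)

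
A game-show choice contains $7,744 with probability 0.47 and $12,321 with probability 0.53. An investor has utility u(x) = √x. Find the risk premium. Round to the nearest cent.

E[u] = 0.47·√7744 + 0.53·√12321 = 0.47·88 + 0.53·111 = 100.19
CE = (100.19)² = 10038.0361
Risk premium = EV − CE = 10169.81 − 10038.0361 = 131.7739

$131.77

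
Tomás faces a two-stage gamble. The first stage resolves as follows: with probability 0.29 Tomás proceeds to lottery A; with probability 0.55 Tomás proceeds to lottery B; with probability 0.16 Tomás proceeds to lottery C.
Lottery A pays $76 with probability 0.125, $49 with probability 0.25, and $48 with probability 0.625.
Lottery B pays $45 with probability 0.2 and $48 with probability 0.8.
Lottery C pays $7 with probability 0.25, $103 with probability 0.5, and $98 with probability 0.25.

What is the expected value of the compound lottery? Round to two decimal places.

EV(A) = 0.125 × 76 + 0.25 × 49 + 0.625 × 48 = 9.5 + 12.25 + 30 = 51.75
EV(B) = 0.2 × 45 + 0.8 × 48 = 9 + 38.4 = 47.4
EV(C) = 0.25 × 7 + 0.5 × 103 + 0.25 × 98 = 1.75 + 51.5 + 24.5 = 77.75
Overall = 0.29 × 51.75 + 0.55 × 47.4 + 0.16 × 77.75 = 15.0075 + 26.07 + 12.44 = 53.5175

$53.52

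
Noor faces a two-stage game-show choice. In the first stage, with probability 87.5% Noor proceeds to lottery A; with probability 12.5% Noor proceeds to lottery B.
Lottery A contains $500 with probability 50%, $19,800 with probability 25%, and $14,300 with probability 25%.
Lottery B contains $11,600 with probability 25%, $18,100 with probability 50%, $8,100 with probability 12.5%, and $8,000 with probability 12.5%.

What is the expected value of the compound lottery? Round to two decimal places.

EV(A) = 0.5 × 500 + 0.25 × 19800 + 0.25 × 14300 = 250 + 4950 + 3575 = 8775
EV(B) = 0.25 × 11600 + 0.5 × 18100 + 0.125 × 8100 + 0.125 × 8000 = 2900 + 9050 + 1012.5 + 1000 = 13962.5
Overall = 0.875 × 8775 + 0.125 × 13962.5 = 7678.125 + 1745.3125 = 9423.4375

$9,423.44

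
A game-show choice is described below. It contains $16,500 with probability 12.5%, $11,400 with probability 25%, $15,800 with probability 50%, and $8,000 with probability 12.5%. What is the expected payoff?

EV = 0.125 × 16500 + 0.25 × 11400 + 0.5 × 15800 + 0.125 × 8000 = 2062.5 + 2850 + 7900 + 1000 = 13812.5

$13,812.50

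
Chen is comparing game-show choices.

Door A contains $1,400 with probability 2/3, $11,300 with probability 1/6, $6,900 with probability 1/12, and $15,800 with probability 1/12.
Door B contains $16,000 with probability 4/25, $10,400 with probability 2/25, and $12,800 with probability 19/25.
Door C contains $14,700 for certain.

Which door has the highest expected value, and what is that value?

Door C ($14,700)

Door A = 2/3 × 1400 + 1/6 × 11300 + 1/12 × 6900 + 1/12 × 15800 = 933.3333 + 1883.3333 + 575 + 1316.6667 = 4708.3333
Door B = 4/25 × 16000 + 2/25 × 10400 + 19/25 × 12800 = 2560 + 832 + 9728 = 13120
Door C: 14700 (certain)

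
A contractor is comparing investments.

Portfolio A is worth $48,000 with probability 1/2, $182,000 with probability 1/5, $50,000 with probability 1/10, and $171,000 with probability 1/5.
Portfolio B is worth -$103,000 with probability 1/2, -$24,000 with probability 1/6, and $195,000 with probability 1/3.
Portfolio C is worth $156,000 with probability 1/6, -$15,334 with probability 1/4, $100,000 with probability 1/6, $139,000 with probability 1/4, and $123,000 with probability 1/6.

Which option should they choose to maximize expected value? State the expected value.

Portfolio A ($99,600)

Portfolio A = 1/2 × 48000 + 1/5 × 182000 + 1/10 × 50000 + 1/5 × 171000 = 24000 + 36400 + 5000 + 34200 = 99600
Portfolio B = 1/2 × (-103000) + 1/6 × (-24000) + 1/3 × 195000 = -51500 − 4000 + 65000 = 9500
Portfolio C = 1/6 × 156000 + 1/4 × (-15334) + 1/6 × 100000 + 1/4 × 139000 + 1/6 × 123000 = 26000 − 3833.5 + 16666.6667 + 34750 + 20500 = 94083.1667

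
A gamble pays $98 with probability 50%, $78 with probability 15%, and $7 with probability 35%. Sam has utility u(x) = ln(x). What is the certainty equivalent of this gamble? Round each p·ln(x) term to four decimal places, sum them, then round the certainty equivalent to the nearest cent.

E[u] = 0.5·ln(98) + 0.15·ln(78) + 0.35·ln(7) = 2.2925 + 0.6535 + 0.6811 = 3.6271
CE = e^3.6271 ≈ 37.60

$37.60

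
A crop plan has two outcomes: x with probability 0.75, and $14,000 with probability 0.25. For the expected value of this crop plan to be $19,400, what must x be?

x = $21,200

0.75·x + 0.25·14000 = 19400
0.75·x = 19400 − 3500 = 15900
x = 15900 / 0.75 = 21200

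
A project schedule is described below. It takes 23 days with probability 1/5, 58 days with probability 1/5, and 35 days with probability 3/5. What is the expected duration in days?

EV = 1/5 × 23 + 1/5 × 58 + 3/5 × 35 = 4.6 + 11.6 + 21 = 37.2

37.2 days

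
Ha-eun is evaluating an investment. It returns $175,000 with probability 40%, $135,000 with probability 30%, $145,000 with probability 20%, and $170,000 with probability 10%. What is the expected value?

EV = 0.4 × 175000 + 0.3 × 135000 + 0.2 × 145000 + 0.1 × 170000 = 70000 + 40500 + 29000 + 17000 = 156500

$156,500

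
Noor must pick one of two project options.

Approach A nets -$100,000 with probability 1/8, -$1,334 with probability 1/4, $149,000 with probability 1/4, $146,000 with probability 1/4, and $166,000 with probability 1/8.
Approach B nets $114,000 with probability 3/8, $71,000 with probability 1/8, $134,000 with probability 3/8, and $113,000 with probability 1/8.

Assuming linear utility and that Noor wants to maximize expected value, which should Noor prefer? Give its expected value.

Approach B ($116,000)

Approach A = 1/8 × (-100000) + 1/4 × (-1334) + 1/4 × 149000 + 1/4 × 146000 + 1/8 × 166000 = -12500 − 333.5 + 37250 + 36500 + 20750 = 81666.5
Approach B = 3/8 × 114000 + 1/8 × 71000 + 3/8 × 134000 + 1/8 × 113000 = 42750 + 8875 + 50250 + 14125 = 116000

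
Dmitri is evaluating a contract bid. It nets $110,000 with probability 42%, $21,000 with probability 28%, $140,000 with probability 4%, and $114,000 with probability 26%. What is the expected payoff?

EV = 0.42 × 110000 + 0.28 × 21000 + 0.04 × 140000 + 0.26 × 114000 = 46200 + 5880 + 5600 + 29640 = 87320

$87,320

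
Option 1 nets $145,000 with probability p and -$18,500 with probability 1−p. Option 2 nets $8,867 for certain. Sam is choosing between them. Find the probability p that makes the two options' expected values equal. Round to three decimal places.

p·145000 + (1−p)·(-18500) = 8867
163500p − 18500 = 8867
p = (8867 + 18500) / 163500

p = 0.167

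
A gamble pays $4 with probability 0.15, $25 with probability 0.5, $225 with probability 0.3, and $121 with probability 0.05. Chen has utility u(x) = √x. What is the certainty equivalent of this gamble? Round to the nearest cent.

E[u] = 0.15·√4 + 0.5·√25 + 0.3·√225 + 0.05·√121 = 0.15·2 + 0.5·5 + 0.3·15 + 0.05·11 = 7.85
CE = (7.85)² = 61.6225

$61.62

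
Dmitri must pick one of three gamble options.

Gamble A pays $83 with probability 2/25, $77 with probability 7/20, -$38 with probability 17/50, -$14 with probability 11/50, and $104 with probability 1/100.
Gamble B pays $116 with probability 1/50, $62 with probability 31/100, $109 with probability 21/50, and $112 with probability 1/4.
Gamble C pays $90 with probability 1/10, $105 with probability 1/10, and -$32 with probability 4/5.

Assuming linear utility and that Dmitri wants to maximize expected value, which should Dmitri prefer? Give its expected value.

Gamble B ($95.32)

Gamble A = 2/25 × 83 + 7/20 × 77 + 17/50 × (-38) + 11/50 × (-14) + 1/100 × 104 = 6.64 + 26.95 − 12.92 − 3.08 + 1.04 = 18.63
Gamble B = 1/50 × 116 + 31/100 × 62 + 21/50 × 109 + 1/4 × 112 = 2.32 + 19.22 + 45.78 + 28 = 95.32
Gamble C = 1/10 × 90 + 1/10 × 105 + 4/5 × (-32) = 9 + 10.5 − 25.6 = -6.1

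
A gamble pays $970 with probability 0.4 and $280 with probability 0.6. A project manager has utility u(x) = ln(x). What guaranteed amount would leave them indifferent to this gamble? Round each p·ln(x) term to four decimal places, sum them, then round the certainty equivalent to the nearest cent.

E[u] = 0.4·ln(970) + 0.6·ln(280) = 2.7509 + 3.3809 = 6.1318
CE = e^6.1318 ≈ 460.26

$460.26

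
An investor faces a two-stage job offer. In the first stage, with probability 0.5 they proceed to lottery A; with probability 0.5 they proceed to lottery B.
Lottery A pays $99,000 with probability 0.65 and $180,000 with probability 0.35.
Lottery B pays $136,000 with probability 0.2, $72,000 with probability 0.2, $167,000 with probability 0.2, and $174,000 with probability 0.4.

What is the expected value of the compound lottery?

$135,975

EV(A) = 0.65 × 99000 + 0.35 × 180000 = 64350 + 63000 = 127350
EV(B) = 0.2 × 136000 + 0.2 × 72000 + 0.2 × 167000 + 0.4 × 174000 = 27200 + 14400 + 33400 + 69600 = 144600
Overall = 0.5 × 127350 + 0.5 × 144600 = 63675 + 72300 = 135975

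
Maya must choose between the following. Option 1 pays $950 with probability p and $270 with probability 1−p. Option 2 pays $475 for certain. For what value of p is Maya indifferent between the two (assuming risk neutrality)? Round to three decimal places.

p = 0.301

p·950 + (1−p)·270 = 475
680p + 270 = 475
p = (475 − 270) / 680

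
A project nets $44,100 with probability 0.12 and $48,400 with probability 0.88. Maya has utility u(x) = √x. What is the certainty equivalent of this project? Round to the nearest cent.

E[u] = 0.12·√44100 + 0.88·√48400 = 0.12·210 + 0.88·220 = 218.8
CE = (218.8)² = 47873.44

$47,873.44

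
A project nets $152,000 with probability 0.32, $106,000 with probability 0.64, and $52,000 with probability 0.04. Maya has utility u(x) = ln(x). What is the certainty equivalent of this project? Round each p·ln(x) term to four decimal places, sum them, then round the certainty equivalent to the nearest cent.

$115,624.14

E[u] = 0.32·ln(152000) + 0.64·ln(106000) + 0.04·ln(52000) = 3.8181 + 7.4056 + 0.4344 = 11.6581
CE = e^11.6581 ≈ 115624.14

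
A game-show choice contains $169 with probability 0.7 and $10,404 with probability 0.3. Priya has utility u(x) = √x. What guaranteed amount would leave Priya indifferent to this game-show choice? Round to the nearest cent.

$1,576.09

E[u] = 0.7·√169 + 0.3·√10404 = 0.7·13 + 0.3·102 = 39.7
CE = (39.7)² = 1576.09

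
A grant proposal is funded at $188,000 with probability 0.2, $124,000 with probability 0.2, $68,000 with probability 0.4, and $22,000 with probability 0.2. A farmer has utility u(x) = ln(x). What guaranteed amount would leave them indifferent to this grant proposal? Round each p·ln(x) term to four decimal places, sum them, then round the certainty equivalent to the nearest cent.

E[u] = 0.2·ln(188000) + 0.2·ln(124000) + 0.4·ln(68000) + 0.2·ln(22000) = 2.4288 + 2.3456 + 4.4509 + 1.9998 = 11.2251
CE = e^11.2251 ≈ 74989.25

$74,989.25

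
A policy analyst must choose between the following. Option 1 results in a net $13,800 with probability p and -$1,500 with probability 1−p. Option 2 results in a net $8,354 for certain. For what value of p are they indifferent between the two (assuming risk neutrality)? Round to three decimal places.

p = 0.644

p·13800 + (1−p)·(-1500) = 8354
15300p − 1500 = 8354
p = (8354 + 1500) / 15300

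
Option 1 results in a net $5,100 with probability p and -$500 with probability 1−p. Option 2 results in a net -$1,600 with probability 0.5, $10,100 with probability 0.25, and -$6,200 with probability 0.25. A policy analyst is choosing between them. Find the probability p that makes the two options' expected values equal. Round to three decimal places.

EV(Option 2) = 0.5 × (-1600) + 0.25 × 10100 + 0.25 × (-6200) = -800 + 2525 − 1550 = 175
p·5100 + (1−p)·(-500) = 175
5600p − 500 = 175
p = (175 + 500) / 5600

p = 0.121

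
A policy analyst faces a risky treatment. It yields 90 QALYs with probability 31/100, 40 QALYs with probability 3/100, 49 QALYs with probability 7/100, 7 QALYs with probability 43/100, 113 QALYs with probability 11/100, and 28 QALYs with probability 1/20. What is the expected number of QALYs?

49.37 QALYs

EV = 31/100 × 90 + 3/100 × 40 + 7/100 × 49 + 43/100 × 7 + 11/100 × 113 + 1/20 × 28 = 27.9 + 1.2 + 3.43 + 3.01 + 12.43 + 1.4 = 49.37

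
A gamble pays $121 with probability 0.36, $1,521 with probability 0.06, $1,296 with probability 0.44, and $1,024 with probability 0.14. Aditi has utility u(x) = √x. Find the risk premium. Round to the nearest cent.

$139.80

E[u] = 0.36·√121 + 0.06·√1521 + 0.44·√1296 + 0.14·√1024 = 0.36·11 + 0.06·39 + 0.44·36 + 0.14·32 = 26.62
CE = (26.62)² = 708.6244
Risk premium = EV − CE = 848.42 − 708.6244 = 139.7956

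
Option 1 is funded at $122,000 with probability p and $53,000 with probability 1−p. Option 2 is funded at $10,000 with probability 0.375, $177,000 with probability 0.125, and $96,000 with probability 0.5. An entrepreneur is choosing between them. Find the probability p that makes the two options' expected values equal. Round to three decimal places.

p = 0.303

EV(Option 2) = 0.375 × 10000 + 0.125 × 177000 + 0.5 × 96000 = 3750 + 22125 + 48000 = 73875
p·122000 + (1−p)·53000 = 73875
69000p + 53000 = 73875
p = (73875 − 53000) / 69000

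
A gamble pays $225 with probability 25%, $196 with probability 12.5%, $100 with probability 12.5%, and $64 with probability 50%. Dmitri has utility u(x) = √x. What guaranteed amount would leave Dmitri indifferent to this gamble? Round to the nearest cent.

$115.56

E[u] = 0.25·√225 + 0.125·√196 + 0.125·√100 + 0.5·√64 = 0.25·15 + 0.125·14 + 0.125·10 + 0.5·8 = 10.75
CE = (10.75)² = 115.5625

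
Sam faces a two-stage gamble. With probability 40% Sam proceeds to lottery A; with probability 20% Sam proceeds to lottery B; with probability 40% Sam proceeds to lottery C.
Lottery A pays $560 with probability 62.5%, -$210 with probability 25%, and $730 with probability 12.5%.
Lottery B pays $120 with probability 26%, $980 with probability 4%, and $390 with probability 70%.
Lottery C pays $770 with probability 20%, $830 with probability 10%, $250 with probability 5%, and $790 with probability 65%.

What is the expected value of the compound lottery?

$529.38

EV(A) = 0.625 × 560 + 0.25 × (-210) + 0.125 × 730 = 350 − 52.5 + 91.25 = 388.75
EV(B) = 0.26 × 120 + 0.04 × 980 + 0.7 × 390 = 31.2 + 39.2 + 273 = 343.4
EV(C) = 0.2 × 770 + 0.1 × 830 + 0.05 × 250 + 0.65 × 790 = 154 + 83 + 12.5 + 513.5 = 763
Overall = 0.4 × 388.75 + 0.2 × 343.4 + 0.4 × 763 = 155.5 + 68.68 + 305.2 = 529.38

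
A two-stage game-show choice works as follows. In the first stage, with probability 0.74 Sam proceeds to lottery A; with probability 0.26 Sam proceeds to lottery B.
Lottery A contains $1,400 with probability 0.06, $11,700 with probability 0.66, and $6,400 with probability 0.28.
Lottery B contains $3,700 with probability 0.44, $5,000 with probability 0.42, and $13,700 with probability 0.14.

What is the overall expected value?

$8,570.48

EV(A) = 0.06 × 1400 + 0.66 × 11700 + 0.28 × 6400 = 84 + 7722 + 1792 = 9598
EV(B) = 0.44 × 3700 + 0.42 × 5000 + 0.14 × 13700 = 1628 + 2100 + 1918 = 5646
Overall = 0.74 × 9598 + 0.26 × 5646 = 7102.52 + 1467.96 = 8570.48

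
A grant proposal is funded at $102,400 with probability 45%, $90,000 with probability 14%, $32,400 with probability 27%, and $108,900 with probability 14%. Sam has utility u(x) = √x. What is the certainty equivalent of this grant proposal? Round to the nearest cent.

$78,848.64

E[u] = 0.45·√102400 + 0.14·√90000 + 0.27·√32400 + 0.14·√108900 = 0.45·320 + 0.14·300 + 0.27·180 + 0.14·330 = 280.8
CE = (280.8)² = 78848.64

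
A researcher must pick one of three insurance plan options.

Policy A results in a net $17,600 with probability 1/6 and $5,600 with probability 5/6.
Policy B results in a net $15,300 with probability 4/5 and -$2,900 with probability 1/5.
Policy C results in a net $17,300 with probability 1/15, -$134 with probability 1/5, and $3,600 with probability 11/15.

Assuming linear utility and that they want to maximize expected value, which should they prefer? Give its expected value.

Policy A = 1/6 × 17600 + 5/6 × 5600 = 2933.3333 + 4666.6667 = 7600
Policy B = 4/5 × 15300 + 1/5 × (-2900) = 12240 − 580 = 11660
Policy C = 1/15 × 17300 + 1/5 × (-134) + 11/15 × 3600 = 1153.3333 − 26.8 + 2640 = 3766.5333

Policy B ($11,660)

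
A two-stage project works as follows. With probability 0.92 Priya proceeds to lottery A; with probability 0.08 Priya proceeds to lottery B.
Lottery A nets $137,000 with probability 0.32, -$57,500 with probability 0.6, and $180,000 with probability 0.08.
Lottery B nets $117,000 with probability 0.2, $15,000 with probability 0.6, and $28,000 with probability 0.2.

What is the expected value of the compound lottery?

EV(A) = 0.32 × 137000 + 0.6 × (-57500) + 0.08 × 180000 = 43840 − 34500 + 14400 = 23740
EV(B) = 0.2 × 117000 + 0.6 × 15000 + 0.2 × 28000 = 23400 + 9000 + 5600 = 38000
Overall = 0.92 × 23740 + 0.08 × 38000 = 21840.8 + 3040 = 24880.8

$24,880.80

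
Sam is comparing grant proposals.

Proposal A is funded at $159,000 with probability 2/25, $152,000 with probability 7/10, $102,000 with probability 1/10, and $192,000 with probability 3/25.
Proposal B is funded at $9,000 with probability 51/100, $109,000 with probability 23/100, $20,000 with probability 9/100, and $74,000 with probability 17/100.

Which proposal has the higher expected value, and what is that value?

Proposal A = 2/25 × 159000 + 7/10 × 152000 + 1/10 × 102000 + 3/25 × 192000 = 12720 + 106400 + 10200 + 23040 = 152360
Proposal B = 51/100 × 9000 + 23/100 × 109000 + 9/100 × 20000 + 17/100 × 74000 = 4590 + 25070 + 1800 + 12580 = 44040

Proposal A ($152,360)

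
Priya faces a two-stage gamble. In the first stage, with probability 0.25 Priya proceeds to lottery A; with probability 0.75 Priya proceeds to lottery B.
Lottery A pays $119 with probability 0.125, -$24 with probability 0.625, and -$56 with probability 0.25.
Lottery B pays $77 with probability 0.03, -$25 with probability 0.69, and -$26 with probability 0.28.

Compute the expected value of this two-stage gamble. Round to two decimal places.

-$20.20

EV(A) = 0.125 × 119 + 0.625 × (-24) + 0.25 × (-56) = 14.875 − 15 − 14 = -14.125
EV(B) = 0.03 × 77 + 0.69 × (-25) + 0.28 × (-26) = 2.31 − 17.25 − 7.28 = -22.22
Overall = 0.25 × (-14.125) + 0.75 × (-22.22) = -3.53125 − 16.665 = -20.19625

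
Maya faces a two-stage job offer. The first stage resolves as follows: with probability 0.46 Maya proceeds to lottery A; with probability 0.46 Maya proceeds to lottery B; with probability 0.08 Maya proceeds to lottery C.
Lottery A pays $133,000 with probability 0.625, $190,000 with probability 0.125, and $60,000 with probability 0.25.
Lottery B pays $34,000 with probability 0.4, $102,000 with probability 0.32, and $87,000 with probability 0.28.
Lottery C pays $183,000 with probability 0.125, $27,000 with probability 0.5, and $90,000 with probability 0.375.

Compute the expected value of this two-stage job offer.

EV(A) = 0.625 × 133000 + 0.125 × 190000 + 0.25 × 60000 = 83125 + 23750 + 15000 = 121875
EV(B) = 0.4 × 34000 + 0.32 × 102000 + 0.28 × 87000 = 13600 + 32640 + 24360 = 70600
EV(C) = 0.125 × 183000 + 0.5 × 27000 + 0.375 × 90000 = 22875 + 13500 + 33750 = 70125
Overall = 0.46 × 121875 + 0.46 × 70600 + 0.08 × 70125 = 56062.5 + 32476 + 5610 = 94148.5

$94,148.50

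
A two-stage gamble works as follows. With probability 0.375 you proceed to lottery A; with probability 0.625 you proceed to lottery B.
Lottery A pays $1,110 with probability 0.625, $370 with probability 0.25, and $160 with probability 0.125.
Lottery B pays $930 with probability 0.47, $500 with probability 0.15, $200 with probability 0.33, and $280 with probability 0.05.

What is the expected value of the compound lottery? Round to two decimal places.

$672.41

EV(A) = 0.625 × 1110 + 0.25 × 370 + 0.125 × 160 = 693.75 + 92.5 + 20 = 806.25
EV(B) = 0.47 × 930 + 0.15 × 500 + 0.33 × 200 + 0.05 × 280 = 437.1 + 75 + 66 + 14 = 592.1
Overall = 0.375 × 806.25 + 0.625 × 592.1 = 302.34375 + 370.0625 = 672.40625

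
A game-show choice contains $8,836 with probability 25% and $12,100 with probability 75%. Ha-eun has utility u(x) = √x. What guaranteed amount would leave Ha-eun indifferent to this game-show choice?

$11,236

E[u] = 0.25·√8836 + 0.75·√12100 = 0.25·94 + 0.75·110 = 106
CE = (106)² = 11236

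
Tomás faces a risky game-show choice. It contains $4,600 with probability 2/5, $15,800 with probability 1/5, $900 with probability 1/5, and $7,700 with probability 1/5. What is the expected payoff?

$6,720

EV = 2/5 × 4600 + 1/5 × 15800 + 1/5 × 900 + 1/5 × 7700 = 1840 + 3160 + 180 + 1540 = 6720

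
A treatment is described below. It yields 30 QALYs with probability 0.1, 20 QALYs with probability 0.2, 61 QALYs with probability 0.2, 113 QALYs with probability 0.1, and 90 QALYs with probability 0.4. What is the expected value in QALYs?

66.5 QALYs

EV = 0.1 × 30 + 0.2 × 20 + 0.2 × 61 + 0.1 × 113 + 0.4 × 90 = 3 + 4 + 12.2 + 11.3 + 36 = 66.5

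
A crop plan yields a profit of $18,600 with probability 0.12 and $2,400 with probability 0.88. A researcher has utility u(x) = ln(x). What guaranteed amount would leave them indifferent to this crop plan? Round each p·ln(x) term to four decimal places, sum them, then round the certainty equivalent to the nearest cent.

E[u] = 0.12·ln(18600) + 0.88·ln(2400) = 1.1797 + 6.8492 = 8.0289
CE = e^8.0289 ≈ 3068.36

$3,068.36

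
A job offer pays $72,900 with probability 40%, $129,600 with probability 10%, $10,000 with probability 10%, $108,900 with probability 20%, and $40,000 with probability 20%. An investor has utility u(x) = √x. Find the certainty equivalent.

E[u] = 0.4·√72900 + 0.1·√129600 + 0.1·√10000 + 0.2·√108900 + 0.2·√40000 = 0.4·270 + 0.1·360 + 0.1·100 + 0.2·330 + 0.2·200 = 260
CE = (260)² = 67600

$67,600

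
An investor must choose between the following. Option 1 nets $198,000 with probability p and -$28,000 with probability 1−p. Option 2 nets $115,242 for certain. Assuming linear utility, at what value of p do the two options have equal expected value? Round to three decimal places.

p = 0.634

p·198000 + (1−p)·(-28000) = 115242
226000p − 28000 = 115242
p = (115242 + 28000) / 226000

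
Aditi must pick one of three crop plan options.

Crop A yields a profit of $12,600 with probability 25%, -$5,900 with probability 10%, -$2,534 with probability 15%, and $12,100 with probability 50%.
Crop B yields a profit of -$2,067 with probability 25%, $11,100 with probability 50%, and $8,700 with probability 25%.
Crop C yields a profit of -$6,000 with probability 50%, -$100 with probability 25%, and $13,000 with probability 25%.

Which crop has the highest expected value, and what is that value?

Crop A = 0.25 × 12600 + 0.1 × (-5900) + 0.15 × (-2534) + 0.5 × 12100 = 3150 − 590 − 380.1 + 6050 = 8229.9
Crop B = 0.25 × (-2067) + 0.5 × 11100 + 0.25 × 8700 = -516.75 + 5550 + 2175 = 7208.25
Crop C = 0.5 × (-6000) + 0.25 × (-100) + 0.25 × 13000 = -3000 − 25 + 3250 = 225

Crop A ($8,229.90)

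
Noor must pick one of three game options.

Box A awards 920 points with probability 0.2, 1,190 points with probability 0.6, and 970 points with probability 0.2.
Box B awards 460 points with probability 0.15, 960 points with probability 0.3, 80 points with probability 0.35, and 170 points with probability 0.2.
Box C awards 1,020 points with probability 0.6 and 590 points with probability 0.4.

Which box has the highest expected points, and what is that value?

Box A = 0.2 × 920 + 0.6 × 1190 + 0.2 × 970 = 184 + 714 + 194 = 1092
Box B = 0.15 × 460 + 0.3 × 960 + 0.35 × 80 + 0.2 × 170 = 69 + 288 + 28 + 34 = 419
Box C = 0.6 × 1020 + 0.4 × 590 = 612 + 236 = 848

Box A (1,092 points)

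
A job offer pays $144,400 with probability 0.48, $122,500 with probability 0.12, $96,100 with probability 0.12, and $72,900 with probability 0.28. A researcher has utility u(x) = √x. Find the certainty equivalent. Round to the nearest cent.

E[u] = 0.48·√144400 + 0.12·√122500 + 0.12·√96100 + 0.28·√72900 = 0.48·380 + 0.12·350 + 0.12·310 + 0.28·270 = 337.2
CE = (337.2)² = 113703.84

$113,703.84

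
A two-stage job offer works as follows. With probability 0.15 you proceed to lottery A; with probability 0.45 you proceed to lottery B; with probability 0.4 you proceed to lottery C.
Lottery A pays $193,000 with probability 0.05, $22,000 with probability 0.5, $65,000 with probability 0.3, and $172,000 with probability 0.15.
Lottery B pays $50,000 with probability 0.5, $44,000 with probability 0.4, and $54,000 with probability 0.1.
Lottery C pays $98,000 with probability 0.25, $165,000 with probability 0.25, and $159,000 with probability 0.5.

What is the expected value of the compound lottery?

$89,592.50

EV(A) = 0.05 × 193000 + 0.5 × 22000 + 0.3 × 65000 + 0.15 × 172000 = 9650 + 11000 + 19500 + 25800 = 65950
EV(B) = 0.5 × 50000 + 0.4 × 44000 + 0.1 × 54000 = 25000 + 17600 + 5400 = 48000
EV(C) = 0.25 × 98000 + 0.25 × 165000 + 0.5 × 159000 = 24500 + 41250 + 79500 = 145250
Overall = 0.15 × 65950 + 0.45 × 48000 + 0.4 × 145250 = 9892.5 + 21600 + 58100 = 89592.5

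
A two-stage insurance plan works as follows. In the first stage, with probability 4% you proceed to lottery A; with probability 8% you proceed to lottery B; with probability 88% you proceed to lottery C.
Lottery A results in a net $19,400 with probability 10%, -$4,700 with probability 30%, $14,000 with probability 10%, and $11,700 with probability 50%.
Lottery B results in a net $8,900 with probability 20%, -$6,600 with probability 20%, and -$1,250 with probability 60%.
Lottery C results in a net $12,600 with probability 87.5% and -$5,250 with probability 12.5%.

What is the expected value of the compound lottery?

$9,412.50

EV(A) = 0.1 × 19400 + 0.3 × (-4700) + 0.1 × 14000 + 0.5 × 11700 = 1940 − 1410 + 1400 + 5850 = 7780
EV(B) = 0.2 × 8900 + 0.2 × (-6600) + 0.6 × (-1250) = 1780 − 1320 − 750 = -290
EV(C) = 0.875 × 12600 + 0.125 × (-5250) = 11025 − 656.25 = 10368.75
Overall = 0.04 × 7780 + 0.08 × (-290) + 0.88 × 10368.75 = 311.2 − 23.2 + 9124.5 = 9412.5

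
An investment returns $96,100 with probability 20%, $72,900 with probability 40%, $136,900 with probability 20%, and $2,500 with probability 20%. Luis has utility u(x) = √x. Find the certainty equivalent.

$64,516

E[u] = 0.2·√96100 + 0.4·√72900 + 0.2·√136900 + 0.2·√2500 = 0.2·310 + 0.4·270 + 0.2·370 + 0.2·50 = 254
CE = (254)² = 64516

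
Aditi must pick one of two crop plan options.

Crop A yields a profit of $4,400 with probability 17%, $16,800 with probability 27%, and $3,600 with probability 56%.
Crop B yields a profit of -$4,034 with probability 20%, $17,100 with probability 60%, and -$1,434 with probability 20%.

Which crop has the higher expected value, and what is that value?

Crop B ($9,166.40)

Crop A = 0.17 × 4400 + 0.27 × 16800 + 0.56 × 3600 = 748 + 4536 + 2016 = 7300
Crop B = 0.2 × (-4034) + 0.6 × 17100 + 0.2 × (-1434) = -806.8 + 10260 − 286.8 = 9166.4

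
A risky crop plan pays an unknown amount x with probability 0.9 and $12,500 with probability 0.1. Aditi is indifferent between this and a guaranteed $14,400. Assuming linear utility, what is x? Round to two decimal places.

0.9·x + 0.1·12500 = 14400
0.9·x = 14400 − 1250 = 13150
x = 13150 / 0.9 = 14611.1111

x = $14,611.11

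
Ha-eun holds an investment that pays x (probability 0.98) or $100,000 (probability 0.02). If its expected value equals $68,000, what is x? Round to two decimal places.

x = $67,346.94

0.98·x + 0.02·100000 = 68000
0.98·x = 68000 − 2000 = 66000
x = 66000 / 0.98 = 67346.9388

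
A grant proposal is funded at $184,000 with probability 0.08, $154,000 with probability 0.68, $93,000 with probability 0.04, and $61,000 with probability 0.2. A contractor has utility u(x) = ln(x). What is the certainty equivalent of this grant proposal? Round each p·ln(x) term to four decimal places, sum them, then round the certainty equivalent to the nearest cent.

$127,197.97

E[u] = 0.08·ln(184000) + 0.68·ln(154000) + 0.04·ln(93000) + 0.2·ln(61000) = 0.9698 + 8.1224 + 0.4576 + 2.2037 = 11.7535
CE = e^11.7535 ≈ 127197.97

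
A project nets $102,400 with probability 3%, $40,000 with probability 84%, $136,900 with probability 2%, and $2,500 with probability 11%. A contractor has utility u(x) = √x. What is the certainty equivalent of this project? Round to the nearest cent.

$36,290.25

E[u] = 0.03·√102400 + 0.84·√40000 + 0.02·√136900 + 0.11·√2500 = 0.03·320 + 0.84·200 + 0.02·370 + 0.11·50 = 190.5
CE = (190.5)² = 36290.25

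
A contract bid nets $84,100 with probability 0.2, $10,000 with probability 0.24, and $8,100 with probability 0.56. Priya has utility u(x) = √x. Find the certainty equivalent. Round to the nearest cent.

E[u] = 0.2·√84100 + 0.24·√10000 + 0.56·√8100 = 0.2·290 + 0.24·100 + 0.56·90 = 132.4
CE = (132.4)² = 17529.76

$17,529.76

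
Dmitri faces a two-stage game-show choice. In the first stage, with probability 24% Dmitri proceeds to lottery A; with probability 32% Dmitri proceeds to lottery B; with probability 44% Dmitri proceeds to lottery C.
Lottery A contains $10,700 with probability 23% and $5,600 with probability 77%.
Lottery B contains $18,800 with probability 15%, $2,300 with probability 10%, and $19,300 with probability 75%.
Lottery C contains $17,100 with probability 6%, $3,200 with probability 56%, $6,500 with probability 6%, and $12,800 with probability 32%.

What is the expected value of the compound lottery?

EV(A) = 0.23 × 10700 + 0.77 × 5600 = 2461 + 4312 = 6773
EV(B) = 0.15 × 18800 + 0.1 × 2300 + 0.75 × 19300 = 2820 + 230 + 14475 = 17525
EV(C) = 0.06 × 17100 + 0.56 × 3200 + 0.06 × 6500 + 0.32 × 12800 = 1026 + 1792 + 390 + 4096 = 7304
Overall = 0.24 × 6773 + 0.32 × 17525 + 0.44 × 7304 = 1625.52 + 5608 + 3213.76 = 10447.28

$10,447.28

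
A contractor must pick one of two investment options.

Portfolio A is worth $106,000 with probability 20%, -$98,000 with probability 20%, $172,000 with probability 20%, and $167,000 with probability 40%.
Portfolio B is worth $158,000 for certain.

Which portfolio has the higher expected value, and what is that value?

Portfolio B ($158,000)

Portfolio A = 0.2 × 106000 + 0.2 × (-98000) + 0.2 × 172000 + 0.4 × 167000 = 21200 − 19600 + 34400 + 66800 = 102800
Portfolio B: 158000 (certain)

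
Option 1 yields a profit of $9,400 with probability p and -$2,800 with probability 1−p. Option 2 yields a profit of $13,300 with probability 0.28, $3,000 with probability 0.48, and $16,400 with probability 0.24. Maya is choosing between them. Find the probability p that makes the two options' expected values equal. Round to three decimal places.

p = 0.975

EV(Option 2) = 0.28 × 13300 + 0.48 × 3000 + 0.24 × 16400 = 3724 + 1440 + 3936 = 9100
p·9400 + (1−p)·(-2800) = 9100
12200p − 2800 = 9100
p = (9100 + 2800) / 12200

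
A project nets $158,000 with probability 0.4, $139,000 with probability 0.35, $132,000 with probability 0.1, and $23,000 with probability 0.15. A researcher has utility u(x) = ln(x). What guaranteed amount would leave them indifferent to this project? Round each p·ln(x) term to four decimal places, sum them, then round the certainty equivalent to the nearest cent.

E[u] = 0.4·ln(158000) + 0.35·ln(139000) + 0.1·ln(132000) + 0.15·ln(23000) = 4.7881 + 4.1448 + 1.1791 + 1.5065 = 11.6185
CE = e^11.6185 ≈ 111134.89

$111,134.89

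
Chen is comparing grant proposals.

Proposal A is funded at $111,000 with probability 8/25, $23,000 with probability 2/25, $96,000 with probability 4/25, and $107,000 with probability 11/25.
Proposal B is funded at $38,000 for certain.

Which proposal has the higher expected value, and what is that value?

Proposal A ($99,800)

Proposal A = 8/25 × 111000 + 2/25 × 23000 + 4/25 × 96000 + 11/25 × 107000 = 35520 + 1840 + 15360 + 47080 = 99800
Proposal B: 38000 (certain)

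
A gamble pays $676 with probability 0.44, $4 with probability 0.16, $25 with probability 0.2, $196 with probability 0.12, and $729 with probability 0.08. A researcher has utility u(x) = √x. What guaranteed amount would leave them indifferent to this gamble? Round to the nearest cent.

E[u] = 0.44·√676 + 0.16·√4 + 0.2·√25 + 0.12·√196 + 0.08·√729 = 0.44·26 + 0.16·2 + 0.2·5 + 0.12·14 + 0.08·27 = 16.6
CE = (16.6)² = 275.56

$275.56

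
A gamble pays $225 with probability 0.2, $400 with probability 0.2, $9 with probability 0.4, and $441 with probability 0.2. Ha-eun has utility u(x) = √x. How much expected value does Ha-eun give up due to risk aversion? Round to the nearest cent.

$63.04

E[u] = 0.2·√225 + 0.2·√400 + 0.4·√9 + 0.2·√441 = 0.2·15 + 0.2·20 + 0.4·3 + 0.2·21 = 12.4
CE = (12.4)² = 153.76
Risk premium = EV − CE = 216.8 − 153.76 = 63.04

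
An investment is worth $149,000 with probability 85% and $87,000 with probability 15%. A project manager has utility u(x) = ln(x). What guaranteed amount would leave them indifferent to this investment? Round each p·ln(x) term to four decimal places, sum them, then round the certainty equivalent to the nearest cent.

E[u] = 0.85·ln(149000) + 0.15·ln(87000) = 10.1249 + 1.7060 = 11.8309
CE = e^11.8309 ≈ 137434.13

$137,434.13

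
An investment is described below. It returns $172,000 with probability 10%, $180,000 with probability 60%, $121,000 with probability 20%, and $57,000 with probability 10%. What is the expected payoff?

$155,100

EV = 0.1 × 172000 + 0.6 × 180000 + 0.2 × 121000 + 0.1 × 57000 = 17200 + 108000 + 24200 + 5700 = 155100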